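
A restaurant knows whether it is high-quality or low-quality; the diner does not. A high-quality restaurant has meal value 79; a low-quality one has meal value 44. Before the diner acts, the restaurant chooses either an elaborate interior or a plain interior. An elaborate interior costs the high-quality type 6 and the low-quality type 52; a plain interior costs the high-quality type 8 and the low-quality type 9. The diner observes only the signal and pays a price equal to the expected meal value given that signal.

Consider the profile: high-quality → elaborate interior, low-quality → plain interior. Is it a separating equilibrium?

If types separate, elaborate interior earns payment 79 and plain interior earns 44.
High-quality: elaborate interior gives 79 − 6 = 73; plain interior gives 44 − 8 = 36. No deviation. ✓
Low-quality: plain interior gives 44 − 9 = 35; elaborate interior gives 79 − 52 = 27. No deviation. ✓
Neither type gains from mimicking the other.

Yes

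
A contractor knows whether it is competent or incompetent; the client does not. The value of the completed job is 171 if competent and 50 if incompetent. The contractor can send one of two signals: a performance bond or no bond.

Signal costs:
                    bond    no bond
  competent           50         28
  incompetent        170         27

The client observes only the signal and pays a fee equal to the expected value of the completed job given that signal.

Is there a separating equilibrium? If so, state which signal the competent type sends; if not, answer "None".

bond

Try competent → bond, incompetent → no bond:
  If types separate, bond earns payment 171 and no bond earns 50.
  Competent: bond gives 171 − 50 = 121; no bond gives 50 − 28 = 22. No deviation. ✓
  Incompetent: no bond gives 50 − 27 = 23; bond gives 171 − 170 = 1. No deviation. ✓
Both hold — the competent type sends bond.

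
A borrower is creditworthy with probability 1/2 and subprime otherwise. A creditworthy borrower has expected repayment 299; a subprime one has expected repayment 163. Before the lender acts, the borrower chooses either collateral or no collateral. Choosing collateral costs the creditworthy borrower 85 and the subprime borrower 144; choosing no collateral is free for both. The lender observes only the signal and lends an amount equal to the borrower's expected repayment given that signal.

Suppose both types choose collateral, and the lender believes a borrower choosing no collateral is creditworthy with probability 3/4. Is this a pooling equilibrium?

No

At the pooled signal (collateral) the lender holds the prior 1/2 and pays 1/2·299 + 1/2·163 = 231. Off-path (no collateral) belief 3/4 gives 3/4·299 + 1/4·163 = 265.
Creditworthy: collateral gives 231 − 85 = 146; no collateral gives 265 − 0 = 265. Deviates. ✗
Subprime: collateral gives 231 − 144 = 87; no collateral gives 265 − 0 = 265. Deviates. ✗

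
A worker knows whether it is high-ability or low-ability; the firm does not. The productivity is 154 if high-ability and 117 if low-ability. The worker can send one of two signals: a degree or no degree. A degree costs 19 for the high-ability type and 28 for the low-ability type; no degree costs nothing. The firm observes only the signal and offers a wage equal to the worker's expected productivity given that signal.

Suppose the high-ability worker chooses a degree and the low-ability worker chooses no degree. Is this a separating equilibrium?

No

If types separate, degree earns payment 154 and no degree earns 117.
High-ability: degree gives 154 − 19 = 135; no degree gives 117 − 0 = 117. No deviation. ✓
Low-ability: no degree gives 117 − 0 = 117; degree gives 154 − 28 = 126. Would deviate. ✗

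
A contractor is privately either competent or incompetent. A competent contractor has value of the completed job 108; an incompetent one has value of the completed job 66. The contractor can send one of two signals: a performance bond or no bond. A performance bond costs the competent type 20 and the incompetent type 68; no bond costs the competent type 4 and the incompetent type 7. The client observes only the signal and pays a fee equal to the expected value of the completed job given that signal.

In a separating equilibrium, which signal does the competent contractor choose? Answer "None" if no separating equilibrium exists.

bond

Try competent → bond, incompetent → no bond:
  Under separation the client infers type exactly: bond → competent (pays 108), no bond → incompetent (pays 66).
  Competent: bond gives 108 − 20 = 88; no bond gives 66 − 4 = 62. No deviation. ✓
  Incompetent: no bond gives 66 − 7 = 59; bond gives 108 − 68 = 40. No deviation. ✓
Both hold — the competent type sends bond.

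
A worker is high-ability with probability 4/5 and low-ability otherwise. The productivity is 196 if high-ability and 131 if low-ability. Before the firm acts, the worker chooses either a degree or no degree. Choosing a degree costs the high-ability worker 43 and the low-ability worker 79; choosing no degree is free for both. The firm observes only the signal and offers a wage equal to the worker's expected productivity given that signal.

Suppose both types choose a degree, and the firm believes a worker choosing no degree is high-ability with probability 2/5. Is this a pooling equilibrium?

At the pooled signal (degree) the firm holds the prior 4/5 and pays 4/5·196 + 1/5·131 = 183. Off-path (no degree) belief 2/5 gives 2/5·196 + 3/5·131 = 157.
High-ability: degree gives 183 − 43 = 140; no degree gives 157 − 0 = 157. Deviates. ✗
Low-ability: degree gives 183 − 79 = 104; no degree gives 157 − 0 = 157. Deviates. ✗

No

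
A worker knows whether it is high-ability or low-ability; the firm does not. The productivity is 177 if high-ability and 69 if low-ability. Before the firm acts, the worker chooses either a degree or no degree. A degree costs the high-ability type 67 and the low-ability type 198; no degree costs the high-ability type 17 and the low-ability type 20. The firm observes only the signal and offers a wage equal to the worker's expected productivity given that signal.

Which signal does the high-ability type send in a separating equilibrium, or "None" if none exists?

Try high-ability → degree, low-ability → no degree:
  Under separation the firm infers type exactly: degree → high-ability (pays 177), no degree → low-ability (pays 69).
  High-ability: degree gives 177 − 67 = 110; no degree gives 69 − 17 = 52. No deviation. ✓
  Low-ability: no degree gives 69 − 20 = 49; degree gives 177 − 198 = -21. No deviation. ✓
Both hold — the high-ability type sends degree.

degree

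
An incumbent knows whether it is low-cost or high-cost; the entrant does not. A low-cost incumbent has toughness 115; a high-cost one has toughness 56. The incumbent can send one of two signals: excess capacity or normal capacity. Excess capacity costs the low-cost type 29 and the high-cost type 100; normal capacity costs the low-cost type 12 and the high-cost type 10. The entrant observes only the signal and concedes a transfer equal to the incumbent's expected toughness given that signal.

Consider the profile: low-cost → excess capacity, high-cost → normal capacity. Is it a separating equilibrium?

Yes

Under separation the entrant infers type exactly: excess capacity → low-cost (pays 115), normal capacity → high-cost (pays 56).
Low-cost: excess capacity gives 115 − 29 = 86; normal capacity gives 56 − 12 = 44. No deviation. ✓
High-cost: normal capacity gives 56 − 10 = 46; excess capacity gives 115 − 100 = 15. No deviation. ✓
Neither type gains from mimicking the other.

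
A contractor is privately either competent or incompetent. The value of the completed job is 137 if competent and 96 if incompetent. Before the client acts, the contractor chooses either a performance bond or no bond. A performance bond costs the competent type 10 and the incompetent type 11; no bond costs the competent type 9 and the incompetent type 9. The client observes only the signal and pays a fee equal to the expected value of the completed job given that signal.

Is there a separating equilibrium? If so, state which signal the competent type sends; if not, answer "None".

None

Try competent → bond, incompetent → no bond:
  If types separate, bond earns payment 137 and no bond earns 96.
  Competent: bond gives 137 − 10 = 127; no bond gives 96 − 9 = 87. No deviation. ✓
  Incompetent: no bond gives 96 − 9 = 87; bond gives 137 − 11 = 126. Would deviate. ✗
Try competent → no bond, incompetent → bond:
  If types separate, no bond earns payment 137 and bond earns 96.
  Competent: no bond gives 137 − 9 = 128; bond gives 96 − 10 = 86. No deviation. ✓
  Incompetent: bond gives 96 − 11 = 85; no bond gives 137 − 9 = 128. Would deviate. ✗
Neither assignment is incentive-compatible.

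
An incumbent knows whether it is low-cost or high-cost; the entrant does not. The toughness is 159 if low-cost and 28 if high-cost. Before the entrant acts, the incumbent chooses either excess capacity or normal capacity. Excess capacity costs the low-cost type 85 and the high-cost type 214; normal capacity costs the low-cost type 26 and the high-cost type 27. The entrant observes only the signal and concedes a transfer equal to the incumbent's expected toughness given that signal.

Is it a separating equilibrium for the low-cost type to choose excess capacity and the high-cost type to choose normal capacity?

Yes

Under separation the entrant infers type exactly: excess capacity → low-cost (pays 159), normal capacity → high-cost (pays 28).
Low-cost: excess capacity gives 159 − 85 = 74; normal capacity gives 28 − 26 = 2. No deviation. ✓
High-cost: normal capacity gives 28 − 27 = 1; excess capacity gives 159 − 214 = -55. No deviation. ✓
Neither type gains from mimicking the other.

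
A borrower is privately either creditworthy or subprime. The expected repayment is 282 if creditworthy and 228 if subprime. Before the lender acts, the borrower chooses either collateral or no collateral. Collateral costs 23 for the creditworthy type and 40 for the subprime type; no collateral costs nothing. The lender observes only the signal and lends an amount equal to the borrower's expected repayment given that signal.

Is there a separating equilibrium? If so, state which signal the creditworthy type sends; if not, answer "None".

Try creditworthy → collateral, subprime → no collateral:
  If types separate, collateral earns payment 282 and no collateral earns 228.
  Creditworthy: collateral gives 282 − 23 = 259; no collateral gives 228 − 0 = 228. No deviation. ✓
  Subprime: no collateral gives 228 − 0 = 228; collateral gives 282 − 40 = 242. Would deviate. ✗
Try creditworthy → no collateral, subprime → collateral:
  If types separate, no collateral earns payment 282 and collateral earns 228.
  Creditworthy: no collateral gives 282 − 0 = 282; collateral gives 228 − 23 = 205. No deviation. ✓
  Subprime: collateral gives 228 − 40 = 188; no collateral gives 282 − 0 = 282. Would deviate. ✗
Neither assignment is incentive-compatible.

None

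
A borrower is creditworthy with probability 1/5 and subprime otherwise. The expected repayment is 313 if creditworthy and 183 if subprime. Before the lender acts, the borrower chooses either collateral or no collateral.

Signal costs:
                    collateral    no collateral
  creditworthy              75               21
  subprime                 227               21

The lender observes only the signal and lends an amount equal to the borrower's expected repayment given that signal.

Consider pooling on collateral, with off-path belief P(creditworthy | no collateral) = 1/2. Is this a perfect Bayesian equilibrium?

At the pooled signal (collateral) the lender holds the prior 1/5 and pays 1/5·313 + 4/5·183 = 209. Off-path (no collateral) belief 1/2 gives 1/2·313 + 1/2·183 = 248.
Creditworthy: collateral gives 209 − 75 = 134; no collateral gives 248 − 21 = 227. Deviates. ✗
Subprime: collateral gives 209 − 227 = -18; no collateral gives 248 − 21 = 227. Deviates. ✗

No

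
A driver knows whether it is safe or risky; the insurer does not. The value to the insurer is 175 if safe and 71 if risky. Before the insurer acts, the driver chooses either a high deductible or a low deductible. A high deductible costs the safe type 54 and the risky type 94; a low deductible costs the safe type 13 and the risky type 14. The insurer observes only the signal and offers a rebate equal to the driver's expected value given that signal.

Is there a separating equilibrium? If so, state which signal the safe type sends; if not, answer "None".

None

Try safe → high deductible, risky → low deductible:
  If types separate, high deductible earns payment 175 and low deductible earns 71.
  Safe: high deductible gives 175 − 54 = 121; low deductible gives 71 − 13 = 58. No deviation. ✓
  Risky: low deductible gives 71 − 14 = 57; high deductible gives 175 − 94 = 81. Would deviate. ✗
Try safe → low deductible, risky → high deductible:
  If types separate, low deductible earns payment 175 and high deductible earns 71.
  Safe: low deductible gives 175 − 13 = 162; high deductible gives 71 − 54 = 17. No deviation. ✓
  Risky: high deductible gives 71 − 94 = -23; low deductible gives 175 − 14 = 161. Would deviate. ✗
Neither assignment is incentive-compatible.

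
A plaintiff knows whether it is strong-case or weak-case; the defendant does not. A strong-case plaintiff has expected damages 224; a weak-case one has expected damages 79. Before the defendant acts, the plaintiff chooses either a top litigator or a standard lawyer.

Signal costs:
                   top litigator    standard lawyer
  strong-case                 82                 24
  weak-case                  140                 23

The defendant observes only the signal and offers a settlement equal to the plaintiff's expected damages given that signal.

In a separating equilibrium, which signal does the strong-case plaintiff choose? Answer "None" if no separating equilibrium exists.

Try strong-case → top litigator, weak-case → standard lawyer:
  Under separation the defendant infers type exactly: top litigator → strong-case (pays 224), standard lawyer → weak-case (pays 79).
  Strong-case: top litigator gives 224 − 82 = 142; standard lawyer gives 79 − 24 = 55. No deviation. ✓
  Weak-case: standard lawyer gives 79 − 23 = 56; top litigator gives 224 − 140 = 84. Would deviate. ✗
Try strong-case → standard lawyer, weak-case → top litigator:
  Under separation the defendant infers type exactly: standard lawyer → strong-case (pays 224), top litigator → weak-case (pays 79).
  Strong-case: standard lawyer gives 224 − 24 = 200; top litigator gives 79 − 82 = -3. No deviation. ✓
  Weak-case: top litigator gives 79 − 140 = -61; standard lawyer gives 224 − 23 = 201. Would deviate. ✗
Neither assignment is incentive-compatible.

None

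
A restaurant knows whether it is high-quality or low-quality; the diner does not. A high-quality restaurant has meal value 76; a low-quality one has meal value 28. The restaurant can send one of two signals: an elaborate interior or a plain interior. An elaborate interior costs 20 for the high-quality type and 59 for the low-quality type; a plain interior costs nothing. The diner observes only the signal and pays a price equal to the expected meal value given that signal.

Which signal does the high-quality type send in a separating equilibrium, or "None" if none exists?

elaborate interior

Try high-quality → elaborate interior, low-quality → plain interior:
  Under separation the diner infers type exactly: elaborate interior → high-quality (pays 76), plain interior → low-quality (pays 28).
  High-quality: elaborate interior gives 76 − 20 = 56; plain interior gives 28 − 0 = 28. No deviation. ✓
  Low-quality: plain interior gives 28 − 0 = 28; elaborate interior gives 76 − 59 = 17. No deviation. ✓
Both hold — the high-quality type sends elaborate interior.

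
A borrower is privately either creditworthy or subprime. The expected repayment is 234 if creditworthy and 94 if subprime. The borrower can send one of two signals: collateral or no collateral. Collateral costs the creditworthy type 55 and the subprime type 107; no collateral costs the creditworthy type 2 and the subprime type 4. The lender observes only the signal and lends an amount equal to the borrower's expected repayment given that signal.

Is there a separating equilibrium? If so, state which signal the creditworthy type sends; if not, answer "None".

Try creditworthy → collateral, subprime → no collateral:
  Under separation the lender infers type exactly: collateral → creditworthy (pays 234), no collateral → subprime (pays 94).
  Creditworthy: collateral gives 234 − 55 = 179; no collateral gives 94 − 2 = 92. No deviation. ✓
  Subprime: no collateral gives 94 − 4 = 90; collateral gives 234 − 107 = 127. Would deviate. ✗
Try creditworthy → no collateral, subprime → collateral:
  Under separation the lender infers type exactly: no collateral → creditworthy (pays 234), collateral → subprime (pays 94).
  Creditworthy: no collateral gives 234 − 2 = 232; collateral gives 94 − 55 = 39. No deviation. ✓
  Subprime: collateral gives 94 − 107 = -13; no collateral gives 234 − 4 = 230. Would deviate. ✗
Neither assignment is incentive-compatible.

None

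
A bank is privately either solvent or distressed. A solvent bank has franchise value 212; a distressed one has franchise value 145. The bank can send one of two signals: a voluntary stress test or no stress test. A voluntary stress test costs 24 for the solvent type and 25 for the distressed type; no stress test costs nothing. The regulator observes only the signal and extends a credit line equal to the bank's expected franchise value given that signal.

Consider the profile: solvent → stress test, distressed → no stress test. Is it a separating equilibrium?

If types separate, stress test earns payment 212 and no stress test earns 145.
Solvent: stress test gives 212 − 24 = 188; no stress test gives 145 − 0 = 145. No deviation. ✓
Distressed: no stress test gives 145 − 0 = 145; stress test gives 212 − 25 = 187. Would deviate. ✗

No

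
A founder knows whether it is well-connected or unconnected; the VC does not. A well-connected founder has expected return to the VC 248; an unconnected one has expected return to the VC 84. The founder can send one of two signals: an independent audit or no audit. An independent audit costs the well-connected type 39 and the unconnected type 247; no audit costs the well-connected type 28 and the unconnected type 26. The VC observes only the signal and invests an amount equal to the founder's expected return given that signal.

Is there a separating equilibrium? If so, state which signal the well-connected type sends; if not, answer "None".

Try well-connected → audit, unconnected → no audit:
  Under separation the VC infers type exactly: audit → well-connected (pays 248), no audit → unconnected (pays 84).
  Well-connected: audit gives 248 − 39 = 209; no audit gives 84 − 28 = 56. No deviation. ✓
  Unconnected: no audit gives 84 − 26 = 58; audit gives 248 − 247 = 1. No deviation. ✓
Both hold — the well-connected type sends audit.

audit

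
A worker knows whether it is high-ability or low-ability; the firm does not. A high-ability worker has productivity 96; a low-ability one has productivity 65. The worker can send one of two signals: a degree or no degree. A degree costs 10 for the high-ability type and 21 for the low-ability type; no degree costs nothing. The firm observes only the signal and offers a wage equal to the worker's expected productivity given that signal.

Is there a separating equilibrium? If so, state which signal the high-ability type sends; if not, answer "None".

None

Try high-ability → degree, low-ability → no degree:
  If types separate, degree earns payment 96 and no degree earns 65.
  High-ability: degree gives 96 − 10 = 86; no degree gives 65 − 0 = 65. No deviation. ✓
  Low-ability: no degree gives 65 − 0 = 65; degree gives 96 − 21 = 75. Would deviate. ✗
Try high-ability → no degree, low-ability → degree:
  If types separate, no degree earns payment 96 and degree earns 65.
  High-ability: no degree gives 96 − 0 = 96; degree gives 65 − 10 = 55. No deviation. ✓
  Low-ability: degree gives 65 − 21 = 44; no degree gives 96 − 0 = 96. Would deviate. ✗
Neither assignment is incentive-compatible.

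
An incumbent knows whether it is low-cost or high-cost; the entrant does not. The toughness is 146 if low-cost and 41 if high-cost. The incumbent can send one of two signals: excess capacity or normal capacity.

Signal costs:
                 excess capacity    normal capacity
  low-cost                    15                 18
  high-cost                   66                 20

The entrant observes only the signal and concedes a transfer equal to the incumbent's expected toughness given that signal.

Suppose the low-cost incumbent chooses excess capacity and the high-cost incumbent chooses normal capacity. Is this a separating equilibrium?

No

If types separate, excess capacity earns payment 146 and normal capacity earns 41.
Low-cost: excess capacity gives 146 − 15 = 131; normal capacity gives 41 − 18 = 23. No deviation. ✓
High-cost: normal capacity gives 41 − 20 = 21; excess capacity gives 146 − 66 = 80. Would deviate. ✗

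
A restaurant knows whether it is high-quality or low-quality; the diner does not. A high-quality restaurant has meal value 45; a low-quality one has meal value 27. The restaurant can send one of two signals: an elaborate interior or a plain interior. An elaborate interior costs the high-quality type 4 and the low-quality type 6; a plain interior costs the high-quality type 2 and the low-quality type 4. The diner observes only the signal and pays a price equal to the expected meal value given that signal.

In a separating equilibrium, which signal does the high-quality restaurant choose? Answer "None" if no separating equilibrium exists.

None

Try high-quality → elaborate interior, low-quality → plain interior:
  If types separate, elaborate interior earns payment 45 and plain interior earns 27.
  High-quality: elaborate interior gives 45 − 4 = 41; plain interior gives 27 − 2 = 25. No deviation. ✓
  Low-quality: plain interior gives 27 − 4 = 23; elaborate interior gives 45 − 6 = 39. Would deviate. ✗
Try high-quality → plain interior, low-quality → elaborate interior:
  If types separate, plain interior earns payment 45 and elaborate interior earns 27.
  High-quality: plain interior gives 45 − 2 = 43; elaborate interior gives 27 − 4 = 23. No deviation. ✓
  Low-quality: elaborate interior gives 27 − 6 = 21; plain interior gives 45 − 4 = 41. Would deviate. ✗
Neither assignment is incentive-compatible.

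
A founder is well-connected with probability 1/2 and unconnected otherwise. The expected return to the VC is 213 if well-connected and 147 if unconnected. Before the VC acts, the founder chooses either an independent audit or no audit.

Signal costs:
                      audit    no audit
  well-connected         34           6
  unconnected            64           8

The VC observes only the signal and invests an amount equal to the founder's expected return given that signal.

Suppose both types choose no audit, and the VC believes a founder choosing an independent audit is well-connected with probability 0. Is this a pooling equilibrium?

At the pooled signal (no audit) the VC holds the prior 1/2 and pays 1/2·213 + 1/2·147 = 180. Off-path (audit) belief 0 gives 0·213 + 1·147 = 147.
Well-connected: no audit gives 180 − 6 = 174; audit gives 147 − 34 = 113. Stays. ✓
Unconnected: no audit gives 180 − 8 = 172; audit gives 147 − 64 = 83. Stays. ✓

Yes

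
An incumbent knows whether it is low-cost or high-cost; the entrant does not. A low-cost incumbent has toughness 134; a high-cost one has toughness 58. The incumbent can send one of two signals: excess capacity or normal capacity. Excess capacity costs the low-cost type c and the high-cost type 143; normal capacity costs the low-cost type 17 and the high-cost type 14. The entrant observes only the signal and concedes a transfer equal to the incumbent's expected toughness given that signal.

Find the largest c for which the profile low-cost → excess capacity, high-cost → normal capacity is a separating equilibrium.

Under separation: excess capacity → low-cost (pays 134); normal capacity → high-cost (pays 58).
High-cost: 58 − 14 = 44 ≥ 134 − 143 = -9. Holds regardless of c. ✓
Low-cost: 134 − c ≥ 58 − 17, so c ≤ 134 − 41 = 93.

93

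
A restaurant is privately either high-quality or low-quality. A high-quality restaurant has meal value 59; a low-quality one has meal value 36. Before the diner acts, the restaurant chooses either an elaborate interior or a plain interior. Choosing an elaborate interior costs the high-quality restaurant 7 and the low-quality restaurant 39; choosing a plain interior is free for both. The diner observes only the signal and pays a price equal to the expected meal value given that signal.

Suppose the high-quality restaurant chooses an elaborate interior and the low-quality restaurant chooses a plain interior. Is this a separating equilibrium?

Under separation the diner infers type exactly: elaborate interior → high-quality (pays 59), plain interior → low-quality (pays 36).
High-quality: elaborate interior gives 59 − 7 = 52; plain interior gives 36 − 0 = 36. No deviation. ✓
Low-quality: plain interior gives 36 − 0 = 36; elaborate interior gives 59 − 39 = 20. No deviation. ✓
Neither type gains from mimicking the other.

Yes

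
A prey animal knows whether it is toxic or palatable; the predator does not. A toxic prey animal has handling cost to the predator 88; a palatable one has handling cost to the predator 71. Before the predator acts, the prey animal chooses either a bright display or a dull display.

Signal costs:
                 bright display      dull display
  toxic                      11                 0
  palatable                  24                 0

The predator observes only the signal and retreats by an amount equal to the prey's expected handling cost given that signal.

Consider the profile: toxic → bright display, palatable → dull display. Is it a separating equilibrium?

Yes

Under separation the predator infers type exactly: bright display → toxic (pays 88), dull display → palatable (pays 71).
Toxic: bright display gives 88 − 11 = 77; dull display gives 71 − 0 = 71. No deviation. ✓
Palatable: dull display gives 71 − 0 = 71; bright display gives 88 − 24 = 64. No deviation. ✓
Both incentive constraints hold.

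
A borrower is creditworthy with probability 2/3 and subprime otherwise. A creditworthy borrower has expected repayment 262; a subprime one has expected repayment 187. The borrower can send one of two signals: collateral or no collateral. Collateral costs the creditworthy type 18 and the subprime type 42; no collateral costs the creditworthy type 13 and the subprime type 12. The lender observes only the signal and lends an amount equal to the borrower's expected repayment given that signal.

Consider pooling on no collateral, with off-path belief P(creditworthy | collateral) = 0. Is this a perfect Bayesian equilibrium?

On the equilibrium path (no collateral) the lender holds the prior 2/3 and pays 2/3·262 + 1/3·187 = 237. Off-path (collateral) belief 0 gives 0·262 + 1·187 = 187.
Creditworthy: no collateral gives 237 − 13 = 224; collateral gives 187 − 18 = 169. Stays. ✓
Subprime: no collateral gives 237 − 12 = 225; collateral gives 187 − 42 = 145. Stays. ✓
Beliefs are Bayes-consistent on-path and both types best-respond.

Yes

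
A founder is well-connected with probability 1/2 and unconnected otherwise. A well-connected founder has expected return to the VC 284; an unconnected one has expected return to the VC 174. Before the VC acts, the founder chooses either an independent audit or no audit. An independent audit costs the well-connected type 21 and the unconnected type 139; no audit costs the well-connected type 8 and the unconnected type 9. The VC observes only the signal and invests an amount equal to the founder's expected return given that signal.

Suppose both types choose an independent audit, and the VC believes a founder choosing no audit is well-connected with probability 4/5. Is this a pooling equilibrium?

At the pooled signal (audit) the VC holds the prior 1/2 and pays 1/2·284 + 1/2·174 = 229. Off-path (no audit) belief 4/5 gives 4/5·284 + 1/5·174 = 262.
Well-connected: audit gives 229 − 21 = 208; no audit gives 262 − 8 = 254. Deviates. ✗
Unconnected: audit gives 229 − 139 = 90; no audit gives 262 − 9 = 253. Deviates. ✗

No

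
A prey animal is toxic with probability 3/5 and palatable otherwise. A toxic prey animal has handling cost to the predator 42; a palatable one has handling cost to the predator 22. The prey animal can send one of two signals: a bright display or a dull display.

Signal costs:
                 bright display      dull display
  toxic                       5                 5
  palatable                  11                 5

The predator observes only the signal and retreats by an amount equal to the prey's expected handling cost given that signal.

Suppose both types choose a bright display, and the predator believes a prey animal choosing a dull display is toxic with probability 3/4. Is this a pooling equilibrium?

No

On the equilibrium path (bright display) the predator holds the prior 3/5 and pays 3/5·42 + 2/5·22 = 34. Off-path (dull display) belief 3/4 gives 3/4·42 + 1/4·22 = 37.
Toxic: bright display gives 34 − 5 = 29; dull display gives 37 − 5 = 32. Deviates. ✗
Palatable: bright display gives 34 − 11 = 23; dull display gives 37 − 5 = 32. Deviates. ✗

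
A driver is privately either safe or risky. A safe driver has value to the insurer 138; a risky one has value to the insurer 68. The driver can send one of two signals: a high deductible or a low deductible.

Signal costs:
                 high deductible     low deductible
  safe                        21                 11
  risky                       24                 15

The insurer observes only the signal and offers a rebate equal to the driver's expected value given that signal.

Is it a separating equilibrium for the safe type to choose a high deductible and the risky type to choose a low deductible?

Under separation the insurer infers type exactly: high deductible → safe (pays 138), low deductible → risky (pays 68).
Safe: high deductible gives 138 − 21 = 117; low deductible gives 68 − 11 = 57. No deviation. ✓
Risky: low deductible gives 68 − 15 = 53; high deductible gives 138 − 24 = 114. Would deviate. ✗

No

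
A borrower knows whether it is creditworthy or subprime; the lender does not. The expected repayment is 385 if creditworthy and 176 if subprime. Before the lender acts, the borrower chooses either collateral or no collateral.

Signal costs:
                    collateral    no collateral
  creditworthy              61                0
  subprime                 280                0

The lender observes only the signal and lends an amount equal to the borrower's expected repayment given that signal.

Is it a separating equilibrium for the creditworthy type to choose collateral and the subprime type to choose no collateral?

Yes

If types separate, collateral earns payment 385 and no collateral earns 176.
Creditworthy: collateral gives 385 − 61 = 324; no collateral gives 176 − 0 = 176. No deviation. ✓
Subprime: no collateral gives 176 − 0 = 176; collateral gives 385 − 280 = 105. No deviation. ✓
Both incentive constraints hold.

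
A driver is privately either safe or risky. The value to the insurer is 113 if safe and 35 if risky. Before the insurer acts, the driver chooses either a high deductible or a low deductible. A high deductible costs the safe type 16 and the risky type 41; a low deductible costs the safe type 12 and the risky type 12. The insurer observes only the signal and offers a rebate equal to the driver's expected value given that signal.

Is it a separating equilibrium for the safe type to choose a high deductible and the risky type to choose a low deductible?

No

Under separation the insurer infers type exactly: high deductible → safe (pays 113), low deductible → risky (pays 35).
Safe: high deductible gives 113 − 16 = 97; low deductible gives 35 − 12 = 23. No deviation. ✓
Risky: low deductible gives 35 − 12 = 23; high deductible gives 113 − 41 = 72. Would deviate. ✗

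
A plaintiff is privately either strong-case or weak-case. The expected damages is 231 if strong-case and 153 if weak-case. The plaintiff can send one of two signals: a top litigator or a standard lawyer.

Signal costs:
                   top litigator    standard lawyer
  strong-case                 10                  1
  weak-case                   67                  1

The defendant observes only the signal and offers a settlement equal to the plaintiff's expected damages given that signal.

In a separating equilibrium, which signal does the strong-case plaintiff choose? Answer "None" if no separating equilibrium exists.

Try strong-case → top litigator, weak-case → standard lawyer:
  Under separation the defendant infers type exactly: top litigator → strong-case (pays 231), standard lawyer → weak-case (pays 153).
  Strong-case: top litigator gives 231 − 10 = 221; standard lawyer gives 153 − 1 = 152. No deviation. ✓
  Weak-case: standard lawyer gives 153 − 1 = 152; top litigator gives 231 − 67 = 164. Would deviate. ✗
Try strong-case → standard lawyer, weak-case → top litigator:
  Under separation the defendant infers type exactly: standard lawyer → strong-case (pays 231), top litigator → weak-case (pays 153).
  Strong-case: standard lawyer gives 231 − 1 = 230; top litigator gives 153 − 10 = 143. No deviation. ✓
  Weak-case: top litigator gives 153 − 67 = 86; standard lawyer gives 231 − 1 = 230. Would deviate. ✗
Neither assignment is incentive-compatible.

None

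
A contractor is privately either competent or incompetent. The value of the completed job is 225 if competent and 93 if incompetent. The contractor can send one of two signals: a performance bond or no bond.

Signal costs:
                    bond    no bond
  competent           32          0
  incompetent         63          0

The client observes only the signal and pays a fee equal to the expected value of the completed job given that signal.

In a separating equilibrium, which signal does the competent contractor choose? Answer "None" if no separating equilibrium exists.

Try competent → bond, incompetent → no bond:
  If types separate, bond earns payment 225 and no bond earns 93.
  Competent: bond gives 225 − 32 = 193; no bond gives 93 − 0 = 93. No deviation. ✓
  Incompetent: no bond gives 93 − 0 = 93; bond gives 225 − 63 = 162. Would deviate. ✗
Try competent → no bond, incompetent → bond:
  If types separate, no bond earns payment 225 and bond earns 93.
  Competent: no bond gives 225 − 0 = 225; bond gives 93 − 32 = 61. No deviation. ✓
  Incompetent: bond gives 93 − 63 = 30; no bond gives 225 − 0 = 225. Would deviate. ✗
Neither assignment is incentive-compatible.

None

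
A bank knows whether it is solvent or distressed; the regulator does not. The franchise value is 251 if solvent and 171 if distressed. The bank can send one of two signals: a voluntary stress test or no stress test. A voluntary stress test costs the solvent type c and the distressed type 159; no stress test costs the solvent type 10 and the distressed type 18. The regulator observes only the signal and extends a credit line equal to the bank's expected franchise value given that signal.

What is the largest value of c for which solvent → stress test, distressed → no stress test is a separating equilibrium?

90

Under separation: stress test → solvent (pays 251); no stress test → distressed (pays 171).
Distressed: 171 − 18 = 153 ≥ 251 − 159 = 92. Holds regardless of c. ✓
Solvent: 251 − c ≥ 171 − 10, so c ≤ 251 − 161 = 90.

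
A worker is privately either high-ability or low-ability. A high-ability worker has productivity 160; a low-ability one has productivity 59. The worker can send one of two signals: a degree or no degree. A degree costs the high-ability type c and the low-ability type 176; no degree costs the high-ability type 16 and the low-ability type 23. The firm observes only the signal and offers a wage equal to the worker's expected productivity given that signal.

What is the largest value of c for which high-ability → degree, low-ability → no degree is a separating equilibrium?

Under separation: degree → high-ability (pays 160); no degree → low-ability (pays 59).
Low-ability: 59 − 23 = 36 ≥ 160 − 176 = -16. Holds regardless of c. ✓
High-ability: 160 − c ≥ 59 − 16, so c ≤ 160 − 43 = 117.

117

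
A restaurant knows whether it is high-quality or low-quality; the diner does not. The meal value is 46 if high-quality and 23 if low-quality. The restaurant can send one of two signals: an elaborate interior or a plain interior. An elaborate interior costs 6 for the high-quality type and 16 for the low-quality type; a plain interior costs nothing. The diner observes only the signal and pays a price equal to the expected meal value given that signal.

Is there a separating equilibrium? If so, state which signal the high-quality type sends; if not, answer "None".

Try high-quality → elaborate interior, low-quality → plain interior:
  Under separation the diner infers type exactly: elaborate interior → high-quality (pays 46), plain interior → low-quality (pays 23).
  High-quality: elaborate interior gives 46 − 6 = 40; plain interior gives 23 − 0 = 23. No deviation. ✓
  Low-quality: plain interior gives 23 − 0 = 23; elaborate interior gives 46 − 16 = 30. Would deviate. ✗
Try high-quality → plain interior, low-quality → elaborate interior:
  Under separation the diner infers type exactly: plain interior → high-quality (pays 46), elaborate interior → low-quality (pays 23).
  High-quality: plain interior gives 46 − 0 = 46; elaborate interior gives 23 − 6 = 17. No deviation. ✓
  Low-quality: elaborate interior gives 23 − 16 = 7; plain interior gives 46 − 0 = 46. Would deviate. ✗
Neither assignment is incentive-compatible.

None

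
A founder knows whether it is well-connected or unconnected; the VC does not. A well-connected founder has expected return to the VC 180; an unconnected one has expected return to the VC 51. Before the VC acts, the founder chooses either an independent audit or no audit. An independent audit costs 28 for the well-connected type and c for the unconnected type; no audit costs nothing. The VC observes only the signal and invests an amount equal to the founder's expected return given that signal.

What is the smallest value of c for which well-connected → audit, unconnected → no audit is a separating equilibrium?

Under separation: audit → well-connected (pays 180); no audit → unconnected (pays 51).
Well-connected: 180 − 28 = 152 ≥ 51 − 0 = 51. Holds regardless of c. ✓
Unconnected: 51 − 0 ≥ 180 − c, so c ≥ 180 − 51 = 129.

129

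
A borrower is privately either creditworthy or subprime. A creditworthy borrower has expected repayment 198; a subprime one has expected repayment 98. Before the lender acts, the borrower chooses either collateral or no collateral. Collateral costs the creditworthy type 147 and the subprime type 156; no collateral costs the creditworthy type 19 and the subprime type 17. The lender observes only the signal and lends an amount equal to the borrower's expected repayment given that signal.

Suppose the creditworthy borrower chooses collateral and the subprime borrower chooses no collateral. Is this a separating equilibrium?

No

Under separation the lender infers type exactly: collateral → creditworthy (pays 198), no collateral → subprime (pays 98).
Creditworthy: collateral gives 198 − 147 = 51; no collateral gives 98 − 19 = 79. Would deviate. ✗
Subprime: no collateral gives 98 − 17 = 81; collateral gives 198 − 156 = 42. No deviation. ✓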